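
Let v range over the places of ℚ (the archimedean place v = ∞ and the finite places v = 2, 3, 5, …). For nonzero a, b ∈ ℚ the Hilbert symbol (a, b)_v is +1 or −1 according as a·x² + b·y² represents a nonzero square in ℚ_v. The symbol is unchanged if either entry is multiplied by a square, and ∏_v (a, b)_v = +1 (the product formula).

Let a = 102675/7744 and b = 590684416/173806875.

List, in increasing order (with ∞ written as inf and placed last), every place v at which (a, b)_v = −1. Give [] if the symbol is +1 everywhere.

Mod squares: a ≡ 3, b ≡ 11. Check v ∈ {∞, 2, 3, 5, 7, 11, 31, 37, 53}.
v=11: a=11^-2·(≡5), b=11^-1·(≡5) mod 11; (5|11)=+1, (5|11)=+1; (−1)^{-2·-1·5}·(+1)^-1·(+1)^-2 = +1.
v=7: a=7^0·(≡3), b=7^4·(≡2) mod 7; (3|7)=-1, (2|7)=+1; (−1)^{0·4·3}·(-1)^4·(+1)^0 = +1.
v=53: a=53^0·(≡20), b=53^-2·(≡11) mod 53; (20|53)=-1, (11|53)=+1; (−1)^{0·-2·26}·(-1)^-2·(+1)^0 = +1.
v=5: a=5^2·(≡3), b=5^-4·(≡1) mod 5; (3|5)=-1, (1|5)=+1; (−1)^{2·-4·2}·(-1)^-4·(+1)^2 = +1.
v=37: a=37^2·(≡27), b=37^0·(≡34) mod 37; (27|37)=+1, (34|37)=+1; (−1)^{2·0·18}·(+1)^0·(+1)^2 = +1.
v=3: a=3^1·(≡1), b=3^-2·(≡2) mod 3; (1|3)=+1, (2|3)=-1; (−1)^{1·-2·1}·(+1)^-2·(-1)^1 = -1.
v=31: a=31^0·(≡15), b=31^2·(≡30) mod 31; (15|31)=-1, (30|31)=-1; (−1)^{0·2·15}·(-1)^2·(-1)^0 = +1.
v=∞: 3 > 0 and 11 > 0  ⇒  (a,b)_∞ = +1.
v=2: v_2(a)=-6, v_2(b)=8; units ≡ 3, 3 (mod 8); ε·ε+αω+βω = 1·1+-6·1+8·1 ≡ 1  ⇒  (a,b)_2 = -1.
Ram(3, 11) = {2, 3}; no ℚ_2-point on the conic.

[2, 3]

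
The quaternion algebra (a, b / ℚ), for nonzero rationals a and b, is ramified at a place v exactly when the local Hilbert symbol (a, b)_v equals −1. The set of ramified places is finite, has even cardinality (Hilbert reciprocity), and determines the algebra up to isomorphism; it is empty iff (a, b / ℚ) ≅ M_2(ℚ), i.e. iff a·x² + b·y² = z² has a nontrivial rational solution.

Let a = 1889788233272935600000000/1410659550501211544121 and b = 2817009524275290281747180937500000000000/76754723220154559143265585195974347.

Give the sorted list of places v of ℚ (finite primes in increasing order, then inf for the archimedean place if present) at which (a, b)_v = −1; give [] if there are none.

Mod squares: a ≡ 19, b ≡ 114. Check v ∈ {∞, 2, 3, 5, 7, 11, 17, 19, 23, 29, 37}.
v=2: v_2(a)=10, v_2(b)=11; units ≡ 3, 1 (mod 8); ε·ε+αω+βω = 1·0+10·0+11·1 ≡ 1  ⇒  (a,b)_2 = -1.
v=29: a=29^-4·(≡26), b=29^-6·(≡19) mod 29; (26|29)=-1, (19|29)=-1; (−1)^{-4·-6·14}·(-1)^-6·(-1)^-4 = +1.
v=5: a=5^8·(≡1), b=5^16·(≡1) mod 5; (1|5)=+1, (1|5)=+1; (−1)^{8·16·2}·(+1)^16·(+1)^8 = +1.
v=17: a=17^-2·(≡13), b=17^-2·(≡12) mod 17; (13|17)=+1, (12|17)=-1; (−1)^{-2·-2·8}·(+1)^-2·(-1)^-2 = +1.
v=11: a=11^4·(≡10), b=11^8·(≡4) mod 11; (10|11)=-1, (4|11)=+1; (−1)^{4·8·5}·(-1)^8·(+1)^4 = +1.
v=∞: 19 > 0 and 114 > 0  ⇒  (a,b)_∞ = +1.
v=23: a=23^-2·(≡10), b=23^-2·(≡11) mod 23; (10|23)=-1, (11|23)=-1; (−1)^{-2·-2·11}·(-1)^-2·(-1)^-2 = +1.
v=3: a=3^-4·(≡1), b=3^-13·(≡2) mod 3; (1|3)=+1, (2|3)=-1; (−1)^{-4·-13·1}·(+1)^-13·(-1)^-4 = +1.
v=7: a=7^-6·(≡5), b=7^-10·(≡4) mod 7; (5|7)=-1, (4|7)=+1; (−1)^{-6·-10·3}·(-1)^-10·(+1)^-6 = +1.
v=19: a=19^9·(≡7), b=19^13·(≡9) mod 19; (7|19)=+1, (9|19)=+1; (−1)^{9·13·9}·(+1)^13·(+1)^9 = -1.
v=37: a=37^-2·(≡20), b=37^-4·(≡11) mod 37; (20|37)=-1, (11|37)=+1; (−1)^{-2·-4·18}·(-1)^-4·(+1)^-2 = +1.
Ram(19, 114) = {2, 19}; no ℚ_2-point on the conic.

[2, 19]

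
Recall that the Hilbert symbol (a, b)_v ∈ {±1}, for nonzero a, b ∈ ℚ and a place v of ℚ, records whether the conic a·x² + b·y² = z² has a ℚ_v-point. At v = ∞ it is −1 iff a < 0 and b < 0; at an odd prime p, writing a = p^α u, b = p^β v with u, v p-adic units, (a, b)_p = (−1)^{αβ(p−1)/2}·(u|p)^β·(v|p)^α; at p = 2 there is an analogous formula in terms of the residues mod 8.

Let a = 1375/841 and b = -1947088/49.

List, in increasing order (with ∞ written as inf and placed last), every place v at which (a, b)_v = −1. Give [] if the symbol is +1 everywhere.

[2, 5, 11, 37]

Mod squares: a ≡ 55, b ≡ -121693. Check v ∈ {∞, 2, 5, 7, 11, 13, 23, 29, 37}.
v=37: a=37^0·(≡29), b=37^1·(≡30) mod 37; (29|37)=-1, (30|37)=+1; (−1)^{0·1·18}·(-1)^1·(+1)^0 = -1.
v=23: a=23^0·(≡12), b=23^1·(≡10) mod 23; (12|23)=+1, (10|23)=-1; (−1)^{0·1·11}·(+1)^1·(-1)^0 = +1.
v=7: a=7^0·(≡3), b=7^-2·(≡4) mod 7; (3|7)=-1, (4|7)=+1; (−1)^{0·-2·3}·(-1)^-2·(+1)^0 = +1.
v=∞: 55 > 0 and -121693 < 0  ⇒  (a,b)_∞ = +1.
v=5: a=5^3·(≡1), b=5^0·(≡3) mod 5; (1|5)=+1, (3|5)=-1; (−1)^{3·0·2}·(+1)^0·(-1)^3 = -1.
v=29: a=29^-2·(≡12), b=29^0·(≡16) mod 29; (12|29)=-1, (16|29)=+1; (−1)^{-2·0·14}·(-1)^0·(+1)^-2 = +1.
v=13: a=13^0·(≡4), b=13^1·(≡1) mod 13; (4|13)=+1, (1|13)=+1; (−1)^{0·1·6}·(+1)^1·(+1)^0 = +1.
v=11: a=11^1·(≡3), b=11^1·(≡3) mod 11; (3|11)=+1, (3|11)=+1; (−1)^{1·1·5}·(+1)^1·(+1)^1 = -1.
v=2: v_2(a)=0, v_2(b)=4; units ≡ 7, 3 (mod 8); ε·ε+αω+βω = 1·1+0·1+4·0 ≡ 1  ⇒  (a,b)_2 = -1.
Ram(55, -121693) = {2, 5, 11, 37}; no ℚ_2-point on the conic.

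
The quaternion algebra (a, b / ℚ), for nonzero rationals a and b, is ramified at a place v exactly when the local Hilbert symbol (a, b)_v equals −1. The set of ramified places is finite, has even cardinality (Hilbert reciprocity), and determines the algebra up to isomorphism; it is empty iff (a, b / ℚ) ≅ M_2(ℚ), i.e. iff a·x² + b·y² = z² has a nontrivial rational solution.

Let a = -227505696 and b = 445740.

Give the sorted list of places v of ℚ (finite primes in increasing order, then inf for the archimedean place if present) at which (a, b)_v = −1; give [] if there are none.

Mod squares: a ≡ -14219106, b ≡ 111435. Check v ∈ {∞, 2, 3, 5, 11, 17, 19, 23, 29}.
v=3: a=3^1·(≡1), b=3^1·(≡2) mod 3; (1|3)=+1, (2|3)=-1; (−1)^{1·1·1}·(+1)^1·(-1)^1 = +1.
v=23: a=23^1·(≡12), b=23^1·(≡14) mod 23; (12|23)=+1, (14|23)=-1; (−1)^{1·1·11}·(+1)^1·(-1)^1 = +1.
v=17: a=17^1·(≡1), b=17^1·(≡6) mod 17; (1|17)=+1, (6|17)=-1; (−1)^{1·1·8}·(+1)^1·(-1)^1 = -1.
v=29: a=29^1·(≡27), b=29^0·(≡10) mod 29; (27|29)=-1, (10|29)=-1; (−1)^{1·0·14}·(-1)^0·(-1)^1 = -1.
v=11: a=11^1·(≡7), b=11^0·(≡9) mod 11; (7|11)=-1, (9|11)=+1; (−1)^{1·0·5}·(-1)^0·(+1)^1 = +1.
v=19: a=19^1·(≡6), b=19^1·(≡14) mod 19; (6|19)=+1, (14|19)=-1; (−1)^{1·1·9}·(+1)^1·(-1)^1 = +1.
v=∞: -14219106 < 0 and 111435 > 0  ⇒  (a,b)_∞ = +1.
v=2: v_2(a)=5, v_2(b)=2; units ≡ 7, 3 (mod 8); ε·ε+αω+βω = 1·1+5·1+2·0 ≡ 0  ⇒  (a,b)_2 = +1.
v=5: a=5^0·(≡4), b=5^1·(≡3) mod 5; (4|5)=+1, (3|5)=-1; (−1)^{0·1·2}·(+1)^1·(-1)^0 = +1.
|Ram(-14219106, 111435)| = 2, even; anisotropic at {17, 29}.

[17, 29]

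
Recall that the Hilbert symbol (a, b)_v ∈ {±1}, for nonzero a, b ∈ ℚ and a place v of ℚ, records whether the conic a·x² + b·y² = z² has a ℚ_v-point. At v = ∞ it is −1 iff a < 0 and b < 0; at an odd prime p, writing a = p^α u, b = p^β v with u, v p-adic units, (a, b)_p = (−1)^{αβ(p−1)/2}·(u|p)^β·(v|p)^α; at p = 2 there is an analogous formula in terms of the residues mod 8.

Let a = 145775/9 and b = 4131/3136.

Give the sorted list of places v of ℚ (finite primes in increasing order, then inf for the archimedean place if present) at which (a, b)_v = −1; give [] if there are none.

Mod squares: a ≡ 119, b ≡ 51. Check v ∈ {∞, 2, 3, 5, 7, 17}.
v=∞: 119 > 0 and 51 > 0  ⇒  (a,b)_∞ = +1.
v=2: v_2(a)=0, v_2(b)=-6; units ≡ 7, 3 (mod 8); ε·ε+αω+βω = 1·1+0·1+-6·0 ≡ 1  ⇒  (a,b)_2 = -1.
v=17: a=17^1·(≡14), b=17^1·(≡7) mod 17; (14|17)=-1, (7|17)=-1; (−1)^{1·1·8}·(-1)^1·(-1)^1 = +1.
v=5: a=5^2·(≡4), b=5^0·(≡1) mod 5; (4|5)=+1, (1|5)=+1; (−1)^{2·0·2}·(+1)^0·(+1)^2 = +1.
v=3: a=3^-2·(≡2), b=3^5·(≡2) mod 3; (2|3)=-1, (2|3)=-1; (−1)^{-2·5·1}·(-1)^5·(-1)^-2 = -1.
v=7: a=7^3·(≡6), b=7^-2·(≡1) mod 7; (6|7)=-1, (1|7)=+1; (−1)^{3·-2·3}·(-1)^-2·(+1)^3 = +1.
|Ram(119, 51)| = 2, even; anisotropic at {2, 3}.

[2, 3]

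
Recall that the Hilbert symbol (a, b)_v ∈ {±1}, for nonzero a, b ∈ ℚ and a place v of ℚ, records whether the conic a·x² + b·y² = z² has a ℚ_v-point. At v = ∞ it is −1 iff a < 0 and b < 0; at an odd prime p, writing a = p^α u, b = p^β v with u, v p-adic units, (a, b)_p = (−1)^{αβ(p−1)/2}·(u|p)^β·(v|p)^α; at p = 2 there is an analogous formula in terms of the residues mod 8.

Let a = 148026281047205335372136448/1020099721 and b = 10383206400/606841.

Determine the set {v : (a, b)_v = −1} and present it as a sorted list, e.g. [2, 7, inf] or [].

Mod squares: a ≡ 864838, b ≡ 45066. Check v ∈ {∞, 2, 3, 5, 7, 13, 19, 29, 31, 37, 41}.
v=5: a=5^0·(≡3), b=5^2·(≡1) mod 5; (3|5)=-1, (1|5)=+1; (−1)^{0·2·2}·(-1)^2·(+1)^0 = +1.
v=31: a=31^1·(≡30), b=31^0·(≡27) mod 31; (30|31)=-1, (27|31)=-1; (−1)^{1·0·15}·(-1)^0·(-1)^1 = -1.
v=19: a=19^-2·(≡13), b=19^-2·(≡5) mod 19; (13|19)=-1, (5|19)=+1; (−1)^{-2·-2·9}·(-1)^-2·(+1)^-2 = +1.
v=13: a=13^1·(≡2), b=13^0·(≡8) mod 13; (2|13)=-1, (8|13)=-1; (−1)^{1·0·6}·(-1)^0·(-1)^1 = -1.
v=3: a=3^10·(≡1), b=3^3·(≡1) mod 3; (1|3)=+1, (1|3)=+1; (−1)^{10·3·1}·(+1)^3·(+1)^10 = +1.
v=41: a=41^-4·(≡32), b=41^-2·(≡38) mod 41; (32|41)=+1, (38|41)=-1; (−1)^{-4·-2·20}·(+1)^-2·(-1)^-4 = +1.
v=7: a=7^4·(≡4), b=7^1·(≡6) mod 7; (4|7)=+1, (6|7)=-1; (−1)^{4·1·3}·(+1)^1·(-1)^4 = +1.
v=29: a=29^3·(≡21), b=29^1·(≡11) mod 29; (21|29)=-1, (11|29)=-1; (−1)^{3·1·14}·(-1)^1·(-1)^3 = +1.
v=37: a=37^3·(≡36), b=37^1·(≡27) mod 37; (36|37)=+1, (27|37)=+1; (−1)^{3·1·18}·(+1)^1·(+1)^3 = +1.
v=2: v_2(a)=21, v_2(b)=11; units ≡ 3, 5 (mod 8); ε·ε+αω+βω = 1·0+21·1+11·1 ≡ 0  ⇒  (a,b)_2 = +1.
v=∞: 864838 > 0 and 45066 > 0  ⇒  (a,b)_∞ = +1.
Ram(864838, 45066) = {13, 31}; no ℚ_13-point on the conic.

[13, 31]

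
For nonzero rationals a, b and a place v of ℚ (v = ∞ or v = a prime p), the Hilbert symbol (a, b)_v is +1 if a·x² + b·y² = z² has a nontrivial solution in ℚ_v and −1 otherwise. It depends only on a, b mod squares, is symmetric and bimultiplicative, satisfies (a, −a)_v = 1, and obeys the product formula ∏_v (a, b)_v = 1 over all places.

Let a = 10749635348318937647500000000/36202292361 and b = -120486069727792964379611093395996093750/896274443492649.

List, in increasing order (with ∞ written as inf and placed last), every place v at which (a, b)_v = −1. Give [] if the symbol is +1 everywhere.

[2, 7, 11, 17, 23, 37]

(a, b) ≡ (1771, -1312243702) mod (ℚ^×)²; places V = {2, 3, 5, 7, 11, 13, 17, 19, 23, 29, 31, 37, ∞}.
(a,b)_7: α=3, u≡1; β=1, v≡4 (mod 7); (1|7)=+1, (4|7)=+1; sign (−1)^1·+1^1·+1^3 = -1.
(a,b)_11: α=1, u≡8; β=1, v≡10 (mod 11); (8|11)=-1, (10|11)=-1; sign (−1)^1·-1^1·-1^1 = -1.
(a,b)_23: α=1, u≡3; β=1, v≡1 (mod 23); (3|23)=+1, (1|23)=+1; sign (−1)^1·+1^1·+1^1 = -1.
(a,b)_17: α=2, u≡7; β=3, v≡3 (mod 17); (7|17)=-1, (3|17)=-1; sign (−1)^0·-1^3·-1^2 = -1.
(a,b)_2: α=8, β=1; u≡3, v≡5 (mod 8); ε(u)ε(v)=1·0, αω(v)=8·1, βω(u)=1·1; sum ≡ 1  ⇒  -1.
(a,b)_37: α=2, u≡29; β=3, v≡24 (mod 37); (29|37)=-1, (24|37)=-1; sign (−1)^0·-1^3·-1^2 = -1.
(a,b)_∞: sgn(1771)=+, sgn(-1312243702)=−, so +1.
(a,b)_3: α=-16, u≡1; β=-22, v≡2 (mod 3); (1|3)=+1, (2|3)=-1; sign (−1)^0·+1^-22·-1^-16 = +1.
(a,b)_31: α=2, u≡9; β=3, v≡11 (mod 31); (9|31)=+1, (11|31)=-1; sign (−1)^0·+1^3·-1^2 = +1.
(a,b)_5: α=10, u≡4; β=14, v≡2 (mod 5); (4|5)=+1, (2|5)=-1; sign (−1)^0·+1^14·-1^10 = +1.
(a,b)_13: α=0, u≡1; β=-4, v≡4 (mod 13); (1|13)=+1, (4|13)=+1; sign (−1)^0·+1^-4·+1^0 = +1.
(a,b)_29: α=-2, u≡12; β=2, v≡1 (mod 29); (12|29)=-1, (1|29)=+1; sign (−1)^0·-1^2·+1^-2 = +1.
(a,b)_19: α=4, u≡9; β=7, v≡11 (mod 19); (9|19)=+1, (11|19)=+1; sign (−1)^0·+1^7·+1^4 = +1.
|Ram(1771, -1312243702)| = 6, even; anisotropic at {2, 7, 11, 17, 23, 37}.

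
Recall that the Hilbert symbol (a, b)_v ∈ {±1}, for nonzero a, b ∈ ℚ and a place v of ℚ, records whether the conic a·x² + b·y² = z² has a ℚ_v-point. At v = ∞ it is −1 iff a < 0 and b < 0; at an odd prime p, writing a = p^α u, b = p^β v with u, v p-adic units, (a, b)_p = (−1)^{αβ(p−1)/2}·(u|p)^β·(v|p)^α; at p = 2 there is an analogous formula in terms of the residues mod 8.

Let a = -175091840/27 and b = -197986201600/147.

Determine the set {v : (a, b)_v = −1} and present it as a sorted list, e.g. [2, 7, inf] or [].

[5, 7, 17, inf]

Mod squares: a ≡ -67830, b ≡ -57. Check v ∈ {∞, 2, 3, 5, 7, 11, 17, 19, 29}.
v=5: a=5^1·(≡1), b=5^2·(≡3) mod 5; (1|5)=+1, (3|5)=-1; (−1)^{1·2·2}·(+1)^2·(-1)^1 = -1.
v=11: a=11^2·(≡2), b=11^2·(≡1) mod 11; (2|11)=-1, (1|11)=+1; (−1)^{2·2·5}·(-1)^2·(+1)^2 = +1.
v=3: a=3^-3·(≡1), b=3^-1·(≡2) mod 3; (1|3)=+1, (2|3)=-1; (−1)^{-3·-1·1}·(+1)^-1·(-1)^-3 = +1.
v=2: v_2(a)=7, v_2(b)=12; units ≡ 5, 7 (mod 8); ε·ε+αω+βω = 0·1+7·0+12·1 ≡ 0  ⇒  (a,b)_2 = +1.
v=17: a=17^1·(≡10), b=17^0·(≡14) mod 17; (10|17)=-1, (14|17)=-1; (−1)^{1·0·8}·(-1)^0·(-1)^1 = -1.
v=7: a=7^1·(≡6), b=7^-2·(≡3) mod 7; (6|7)=-1, (3|7)=-1; (−1)^{1·-2·3}·(-1)^-2·(-1)^1 = -1.
v=∞: -67830 < 0 and -57 < 0  ⇒  (a,b)_∞ = -1.
v=19: a=19^1·(≡12), b=19^1·(≡6) mod 19; (12|19)=-1, (6|19)=+1; (−1)^{1·1·9}·(-1)^1·(+1)^1 = +1.
v=29: a=29^0·(≡24), b=29^2·(≡25) mod 29; (24|29)=+1, (25|29)=+1; (−1)^{0·2·14}·(+1)^2·(+1)^0 = +1.
Ram(-67830, -57) = {5, 7, 17, ∞}; no ℚ_5-point on the conic.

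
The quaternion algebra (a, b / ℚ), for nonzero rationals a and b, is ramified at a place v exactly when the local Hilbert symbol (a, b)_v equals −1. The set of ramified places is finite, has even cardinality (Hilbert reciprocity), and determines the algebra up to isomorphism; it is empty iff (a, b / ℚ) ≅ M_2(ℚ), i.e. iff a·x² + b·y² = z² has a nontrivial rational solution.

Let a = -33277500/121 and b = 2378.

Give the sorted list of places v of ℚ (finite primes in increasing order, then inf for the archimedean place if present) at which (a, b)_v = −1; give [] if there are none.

(a, b) ≡ (-1479, 2378) mod (ℚ^×)²; places V = {2, 3, 5, 11, 17, 29, 41, ∞}.
(a,b)_29: α=1, u≡6; β=1, v≡24 (mod 29); (6|29)=+1, (24|29)=+1; sign (−1)^0·+1^1·+1^1 = +1.
(a,b)_41: α=0, u≡7; β=1, v≡17 (mod 41); (7|41)=-1, (17|41)=-1; sign (−1)^0·-1^1·-1^0 = -1.
(a,b)_5: α=4, u≡1; β=0, v≡3 (mod 5); (1|5)=+1, (3|5)=-1; sign (−1)^0·+1^0·-1^4 = +1.
(a,b)_2: α=2, β=1; u≡1, v≡5 (mod 8); ε(u)ε(v)=0·0, αω(v)=2·1, βω(u)=1·0; sum ≡ 0  ⇒  +1.
(a,b)_17: α=1, u≡8; β=0, v≡15 (mod 17); (8|17)=+1, (15|17)=+1; sign (−1)^0·+1^0·+1^1 = +1.
(a,b)_3: α=3, u≡2; β=0, v≡2 (mod 3); (2|3)=-1, (2|3)=-1; sign (−1)^0·-1^0·-1^3 = -1.
(a,b)_11: α=-2, u≡8; β=0, v≡2 (mod 11); (8|11)=-1, (2|11)=-1; sign (−1)^0·-1^0·-1^-2 = +1.
(a,b)_∞: sgn(-1479)=−, sgn(2378)=+, so +1.
|Ram(-1479, 2378)| = 2, even; anisotropic at {3, 41}.

[3, 41]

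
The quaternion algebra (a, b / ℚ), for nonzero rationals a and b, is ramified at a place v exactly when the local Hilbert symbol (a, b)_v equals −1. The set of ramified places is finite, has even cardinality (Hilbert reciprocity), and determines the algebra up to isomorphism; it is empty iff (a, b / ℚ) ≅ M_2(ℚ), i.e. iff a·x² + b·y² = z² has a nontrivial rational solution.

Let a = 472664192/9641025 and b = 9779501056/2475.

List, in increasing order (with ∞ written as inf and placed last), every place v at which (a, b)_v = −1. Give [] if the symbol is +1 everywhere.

[11, 13, 17, 41]

(a, b) ≡ (150722, 363506) mod (ℚ^×)²; places V = {2, 3, 5, 7, 11, 13, 17, 23, 31, 41, ∞}.
(a,b)_17: α=1, u≡2; β=2, v≡6 (mod 17); (2|17)=+1, (6|17)=-1; sign (−1)^0·+1^2·-1^1 = -1.
(a,b)_11: α=1, u≡2; β=-1, v≡10 (mod 11); (2|11)=-1, (10|11)=-1; sign (−1)^1·-1^-1·-1^1 = -1.
(a,b)_7: α=2, u≡6; β=0, v≡6 (mod 7); (6|7)=-1, (6|7)=-1; sign (−1)^0·-1^0·-1^2 = +1.
(a,b)_2: α=7, β=11; u≡1, v≡1 (mod 8); ε(u)ε(v)=0·0, αω(v)=7·0, βω(u)=11·0; sum ≡ 0  ⇒  +1.
(a,b)_23: α=-2, u≡18; β=0, v≡10 (mod 23); (18|23)=+1, (10|23)=-1; sign (−1)^0·+1^0·-1^-2 = +1.
(a,b)_5: α=-2, u≡2; β=-2, v≡4 (mod 5); (2|5)=-1, (4|5)=+1; sign (−1)^0·-1^-2·+1^-2 = +1.
(a,b)_41: α=0, u≡22; β=1, v≡21 (mod 41); (22|41)=-1, (21|41)=+1; sign (−1)^0·-1^1·+1^0 = -1.
(a,b)_3: α=-6, u≡2; β=-2, v≡2 (mod 3); (2|3)=-1, (2|3)=-1; sign (−1)^0·-1^-2·-1^-6 = +1.
(a,b)_13: α=1, u≡5; β=1, v≡3 (mod 13); (5|13)=-1, (3|13)=+1; sign (−1)^0·-1^1·+1^1 = -1.
(a,b)_31: α=1, u≡30; β=1, v≡7 (mod 31); (30|31)=-1, (7|31)=+1; sign (−1)^1·-1^1·+1^1 = +1.
(a,b)_∞: sgn(150722)=+, sgn(363506)=+, so +1.
(150722, 363506 / ℚ) ramifies at {11, 13, 17, 41}: a division algebra.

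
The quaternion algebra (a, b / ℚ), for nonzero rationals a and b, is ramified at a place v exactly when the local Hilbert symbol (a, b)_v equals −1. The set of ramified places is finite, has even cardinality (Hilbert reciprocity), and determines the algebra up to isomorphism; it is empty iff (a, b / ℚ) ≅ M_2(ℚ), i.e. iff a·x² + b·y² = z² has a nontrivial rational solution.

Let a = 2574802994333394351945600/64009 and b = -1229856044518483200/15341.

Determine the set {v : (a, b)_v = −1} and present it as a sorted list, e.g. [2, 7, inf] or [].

(a, b) ≡ (9011054, -3857) mod (ℚ^×)²; places V = {2, 3, 5, 7, 11, 13, 17, 19, 23, 29, 37, ∞}.
(a,b)_37: α=3, u≡6; β=2, v≡9 (mod 37); (6|37)=-1, (9|37)=+1; sign (−1)^0·-1^2·+1^3 = +1.
(a,b)_17: α=1, u≡13; β=2, v≡16 (mod 17); (13|17)=+1, (16|17)=+1; sign (−1)^0·+1^2·+1^1 = +1.
(a,b)_3: α=8, u≡2; β=2, v≡1 (mod 3); (2|3)=-1, (1|3)=+1; sign (−1)^0·-1^2·+1^8 = +1.
(a,b)_11: α=-2, u≡6; β=0, v≡4 (mod 11); (6|11)=-1, (4|11)=+1; sign (−1)^0·-1^0·+1^-2 = +1.
(a,b)_23: α=-2, u≡22; β=-2, v≡15 (mod 23); (22|23)=-1, (15|23)=-1; sign (−1)^0·-1^-2·-1^-2 = +1.
(a,b)_2: α=7, β=8; u≡7, v≡7 (mod 8); ε(u)ε(v)=1·1, αω(v)=7·0, βω(u)=8·0; sum ≡ 1  ⇒  -1.
(a,b)_5: α=2, u≡1; β=2, v≡2 (mod 5); (1|5)=+1, (2|5)=-1; sign (−1)^0·+1^2·-1^2 = +1.
(a,b)_19: α=1, u≡16; β=1, v≡7 (mod 19); (16|19)=+1, (7|19)=+1; sign (−1)^1·+1^1·+1^1 = -1.
(a,b)_13: α=3, u≡2; β=2, v≡10 (mod 13); (2|13)=-1, (10|13)=+1; sign (−1)^0·-1^2·+1^3 = +1.
(a,b)_∞: sgn(9011054)=+, sgn(-3857)=−, so +1.
(a,b)_7: α=6, u≡5; β=5, v≡2 (mod 7); (5|7)=-1, (2|7)=+1; sign (−1)^0·-1^5·+1^6 = -1.
(a,b)_29: α=1, u≡22; β=-1, v≡17 (mod 29); (22|29)=+1, (17|29)=-1; sign (−1)^0·+1^-1·-1^1 = -1.
(9011054, -3857 / ℚ) ramifies at {2, 7, 19, 29}: a division algebra.

[2, 7, 19, 29]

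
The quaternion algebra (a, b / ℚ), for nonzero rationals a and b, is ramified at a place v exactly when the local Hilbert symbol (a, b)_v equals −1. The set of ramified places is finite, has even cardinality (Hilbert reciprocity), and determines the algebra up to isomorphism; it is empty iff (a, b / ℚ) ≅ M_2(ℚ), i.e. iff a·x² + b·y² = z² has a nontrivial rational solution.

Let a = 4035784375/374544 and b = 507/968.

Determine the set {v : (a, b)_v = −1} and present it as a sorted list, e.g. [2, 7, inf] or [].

[2, 7]

(a, b) ≡ (1855, 6) mod (ℚ^×)²; places V = {2, 3, 5, 7, 11, 13, 17, 53, 59, ∞}.
(a,b)_13: α=0, u≡12; β=2, v≡7 (mod 13); (12|13)=+1, (7|13)=-1; sign (−1)^0·+1^2·-1^0 = +1.
(a,b)_3: α=-4, u≡1; β=1, v≡2 (mod 3); (1|3)=+1, (2|3)=-1; sign (−1)^0·+1^1·-1^-4 = +1.
(a,b)_11: α=0, u≡8; β=-2, v≡7 (mod 11); (8|11)=-1, (7|11)=-1; sign (−1)^0·-1^-2·-1^0 = +1.
(a,b)_7: α=1, u≡5; β=0, v≡5 (mod 7); (5|7)=-1, (5|7)=-1; sign (−1)^0·-1^0·-1^1 = -1.
(a,b)_2: α=-4, β=-3; u≡7, v≡3 (mod 8); ε(u)ε(v)=1·1, αω(v)=-4·1, βω(u)=-3·0; sum ≡ 1  ⇒  -1.
(a,b)_∞: sgn(1855)=+, sgn(6)=+, so +1.
(a,b)_53: α=1, u≡19; β=0, v≡40 (mod 53); (19|53)=-1, (40|53)=+1; sign (−1)^0·-1^0·+1^1 = +1.
(a,b)_17: α=-2, u≡8; β=0, v≡3 (mod 17); (8|17)=+1, (3|17)=-1; sign (−1)^0·+1^0·-1^-2 = +1.
(a,b)_5: α=5, u≡4; β=0, v≡4 (mod 5); (4|5)=+1, (4|5)=+1; sign (−1)^0·+1^0·+1^5 = +1.
(a,b)_59: α=2, u≡7; β=0, v≡58 (mod 59); (7|59)=+1, (58|59)=-1; sign (−1)^0·+1^0·-1^2 = +1.
(1855, 6 / ℚ) ramifies at {2, 7}: a division algebra.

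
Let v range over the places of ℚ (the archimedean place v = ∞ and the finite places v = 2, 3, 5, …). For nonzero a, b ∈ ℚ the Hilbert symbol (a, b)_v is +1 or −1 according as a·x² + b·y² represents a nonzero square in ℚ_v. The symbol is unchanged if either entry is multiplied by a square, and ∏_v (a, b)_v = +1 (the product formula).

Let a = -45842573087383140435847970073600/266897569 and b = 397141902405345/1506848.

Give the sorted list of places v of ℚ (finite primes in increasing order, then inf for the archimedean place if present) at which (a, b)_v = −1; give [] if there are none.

Mod squares: a ≡ -131979, b ≡ 11521410. Check v ∈ {∞, 2, 3, 5, 7, 17, 19, 23, 29, 31, 37, 41}.
v=41: a=41^3·(≡5), b=41^1·(≡32) mod 41; (5|41)=+1, (32|41)=+1; (−1)^{3·1·20}·(+1)^1·(+1)^3 = +1.
v=5: a=5^2·(≡4), b=5^1·(≡3) mod 5; (4|5)=+1, (3|5)=-1; (−1)^{2·1·2}·(+1)^1·(-1)^2 = +1.
v=3: a=3^7·(≡2), b=3^1·(≡2) mod 3; (2|3)=-1, (2|3)=-1; (−1)^{7·1·1}·(-1)^1·(-1)^7 = -1.
v=7: a=7^0·(≡5), b=7^-2·(≡6) mod 7; (5|7)=-1, (6|7)=-1; (−1)^{0·-2·3}·(-1)^-2·(-1)^0 = +1.
v=17: a=17^-2·(≡8), b=17^1·(≡13) mod 17; (8|17)=+1, (13|17)=+1; (−1)^{-2·1·8}·(+1)^1·(+1)^-2 = +1.
v=19: a=19^6·(≡14), b=19^5·(≡9) mod 19; (14|19)=-1, (9|19)=+1; (−1)^{6·5·9}·(-1)^5·(+1)^6 = -1.
v=23: a=23^4·(≡1), b=23^2·(≡10) mod 23; (1|23)=+1, (10|23)=-1; (−1)^{4·2·11}·(+1)^2·(-1)^4 = +1.
v=∞: -131979 < 0 and 11521410 > 0  ⇒  (a,b)_∞ = +1.
v=31: a=31^-4·(≡19), b=31^-2·(≡29) mod 31; (19|31)=+1, (29|31)=-1; (−1)^{-4·-2·15}·(+1)^-2·(-1)^-4 = +1.
v=37: a=37^1·(≡32), b=37^0·(≡18) mod 37; (32|37)=-1, (18|37)=-1; (−1)^{1·0·18}·(-1)^0·(-1)^1 = -1.
v=29: a=29^3·(≡26), b=29^1·(≡11) mod 29; (26|29)=-1, (11|29)=-1; (−1)^{3·1·14}·(-1)^1·(-1)^3 = +1.
v=2: v_2(a)=10, v_2(b)=-5; units ≡ 5, 1 (mod 8); ε·ε+αω+βω = 0·0+10·0+-5·1 ≡ 1  ⇒  (a,b)_2 = -1.
(-131979, 11521410 / ℚ) ramifies at {2, 3, 19, 37}: a division algebra.

[2, 3, 19, 37]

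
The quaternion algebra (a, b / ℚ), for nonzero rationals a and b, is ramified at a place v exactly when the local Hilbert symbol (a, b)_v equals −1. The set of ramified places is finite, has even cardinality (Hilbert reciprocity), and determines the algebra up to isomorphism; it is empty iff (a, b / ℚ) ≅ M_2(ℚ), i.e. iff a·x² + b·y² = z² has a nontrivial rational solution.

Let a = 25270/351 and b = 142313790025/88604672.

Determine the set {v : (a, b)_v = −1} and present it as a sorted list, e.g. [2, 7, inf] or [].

[2, 3, 5, 13]

Mod squares: a ≡ 2730, b ≡ 2. Check v ∈ {∞, 2, 3, 5, 7, 11, 13, 19}.
v=13: a=13^-1·(≡11), b=13^-2·(≡11) mod 13; (11|13)=-1, (11|13)=-1; (−1)^{-1·-2·6}·(-1)^-2·(-1)^-1 = -1.
v=5: a=5^1·(≡4), b=5^2·(≡3) mod 5; (4|5)=+1, (3|5)=-1; (−1)^{1·2·2}·(+1)^2·(-1)^1 = -1.
v=2: v_2(a)=1, v_2(b)=-19; units ≡ 5, 1 (mod 8); ε·ε+αω+βω = 0·0+1·0+-19·1 ≡ 1  ⇒  (a,b)_2 = -1.
v=11: a=11^0·(≡8), b=11^2·(≡10) mod 11; (8|11)=-1, (10|11)=-1; (−1)^{0·2·5}·(-1)^2·(-1)^0 = +1.
v=19: a=19^2·(≡12), b=19^6·(≡18) mod 19; (12|19)=-1, (18|19)=-1; (−1)^{2·6·9}·(-1)^6·(-1)^2 = +1.
v=7: a=7^1·(≡5), b=7^0·(≡4) mod 7; (5|7)=-1, (4|7)=+1; (−1)^{1·0·3}·(-1)^0·(+1)^1 = +1.
v=3: a=3^-3·(≡1), b=3^0·(≡2) mod 3; (1|3)=+1, (2|3)=-1; (−1)^{-3·0·1}·(+1)^0·(-1)^-3 = -1.
v=∞: 2730 > 0 and 2 > 0  ⇒  (a,b)_∞ = +1.
Ram(2730, 2) = {2, 3, 5, 13}; no ℚ_2-point on the conic.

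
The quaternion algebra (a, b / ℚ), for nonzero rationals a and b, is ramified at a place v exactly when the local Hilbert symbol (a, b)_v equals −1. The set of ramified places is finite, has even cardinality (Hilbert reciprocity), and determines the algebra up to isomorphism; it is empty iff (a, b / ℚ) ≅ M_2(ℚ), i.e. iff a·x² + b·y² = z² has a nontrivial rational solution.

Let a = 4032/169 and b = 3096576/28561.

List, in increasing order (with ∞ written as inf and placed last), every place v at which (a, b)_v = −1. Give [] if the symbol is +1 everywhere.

(a, b) ≡ (7, 21) mod (ℚ^×)²; places V = {2, 3, 7, 13, ∞}.
(a,b)_7: α=1, u≡2; β=1, v≡3 (mod 7); (2|7)=+1, (3|7)=-1; sign (−1)^1·+1^1·-1^1 = +1.
(a,b)_13: α=-2, u≡2; β=-4, v≡2 (mod 13); (2|13)=-1, (2|13)=-1; sign (−1)^0·-1^-4·-1^-2 = +1.
(a,b)_∞: sgn(7)=+, sgn(21)=+, so +1.
(a,b)_3: α=2, u≡1; β=3, v≡1 (mod 3); (1|3)=+1, (1|3)=+1; sign (−1)^0·+1^3·+1^2 = +1.
(a,b)_2: α=6, β=14; u≡7, v≡5 (mod 8); ε(u)ε(v)=1·0, αω(v)=6·1, βω(u)=14·0; sum ≡ 0  ⇒  +1.
Ram(a, b) = ∅: the form 7·x² + 21·y² − z² is isotropic over every ℚ_v, so by Hasse–Minkowski it is isotropic over ℚ.

[]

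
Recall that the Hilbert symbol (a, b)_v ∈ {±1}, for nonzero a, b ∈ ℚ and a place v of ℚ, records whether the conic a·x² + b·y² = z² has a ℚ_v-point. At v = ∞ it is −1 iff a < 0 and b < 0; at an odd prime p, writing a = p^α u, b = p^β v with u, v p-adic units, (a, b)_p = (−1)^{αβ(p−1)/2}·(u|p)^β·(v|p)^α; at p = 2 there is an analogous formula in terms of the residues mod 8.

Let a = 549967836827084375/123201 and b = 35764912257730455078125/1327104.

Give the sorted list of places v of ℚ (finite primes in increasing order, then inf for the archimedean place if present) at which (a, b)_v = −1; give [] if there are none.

Mod squares: a ≡ 215, b ≡ 3270365. Check v ∈ {∞, 2, 3, 5, 7, 11, 13, 19, 41, 43, 53}.
v=3: a=3^-6·(≡2), b=3^-4·(≡2) mod 3; (2|3)=-1, (2|3)=-1; (−1)^{-6·-4·1}·(-1)^-4·(-1)^-6 = +1.
v=19: a=19^2·(≡9), b=19^0·(≡17) mod 19; (9|19)=+1, (17|19)=+1; (−1)^{2·0·9}·(+1)^0·(+1)^2 = +1.
v=∞: 215 > 0 and 3270365 > 0  ⇒  (a,b)_∞ = +1.
v=41: a=41^2·(≡4), b=41^3·(≡25) mod 41; (4|41)=+1, (25|41)=+1; (−1)^{2·3·20}·(+1)^3·(+1)^2 = +1.
v=7: a=7^4·(≡3), b=7^3·(≡1) mod 7; (3|7)=-1, (1|7)=+1; (−1)^{4·3·3}·(-1)^3·(+1)^4 = -1.
v=5: a=5^5·(≡2), b=5^9·(≡2) mod 5; (2|5)=-1, (2|5)=-1; (−1)^{5·9·2}·(-1)^9·(-1)^5 = +1.
v=13: a=13^-2·(≡11), b=13^0·(≡11) mod 13; (11|13)=-1, (11|13)=-1; (−1)^{-2·0·6}·(-1)^0·(-1)^-2 = +1.
v=2: v_2(a)=0, v_2(b)=-14; units ≡ 7, 5 (mod 8); ε·ε+αω+βω = 1·0+0·1+-14·0 ≡ 0  ⇒  (a,b)_2 = +1.
v=43: a=43^1·(≡12), b=43^1·(≡36) mod 43; (12|43)=-1, (36|43)=+1; (−1)^{1·1·21}·(-1)^1·(+1)^1 = +1.
v=11: a=11^0·(≡7), b=11^2·(≡8) mod 11; (7|11)=-1, (8|11)=-1; (−1)^{0·2·5}·(-1)^2·(-1)^0 = +1.
v=53: a=53^2·(≡14), b=53^3·(≡42) mod 53; (14|53)=-1, (42|53)=+1; (−1)^{2·3·26}·(-1)^3·(+1)^2 = -1.
|Ram(215, 3270365)| = 2, even; anisotropic at {7, 53}.

[7, 53]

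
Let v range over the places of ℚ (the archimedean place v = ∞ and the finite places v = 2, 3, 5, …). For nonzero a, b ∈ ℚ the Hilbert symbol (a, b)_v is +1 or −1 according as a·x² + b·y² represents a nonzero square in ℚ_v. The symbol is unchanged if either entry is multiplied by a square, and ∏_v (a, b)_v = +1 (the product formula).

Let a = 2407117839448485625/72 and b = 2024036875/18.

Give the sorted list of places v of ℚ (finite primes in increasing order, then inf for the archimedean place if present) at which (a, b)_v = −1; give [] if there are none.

(a, b) ≡ (1299169689026, 132182) mod (ℚ^×)²; places V = {2, 3, 5, 7, 11, 19, 29, 31, 37, 41, 43, 53, ∞}.
(a,b)_53: α=1, u≡29; β=1, v≡39 (mod 53); (29|53)=+1, (39|53)=-1; sign (−1)^0·+1^1·-1^1 = -1.
(a,b)_3: α=-2, u≡2; β=-2, v≡2 (mod 3); (2|3)=-1, (2|3)=-1; sign (−1)^0·-1^-2·-1^-2 = +1.
(a,b)_29: α=1, u≡26; β=1, v≡9 (mod 29); (26|29)=-1, (9|29)=+1; sign (−1)^0·-1^1·+1^1 = -1.
(a,b)_5: α=4, u≡1; β=4, v≡3 (mod 5); (1|5)=+1, (3|5)=-1; sign (−1)^0·+1^4·-1^4 = +1.
(a,b)_7: α=2, u≡6; β=2, v≡2 (mod 7); (6|7)=-1, (2|7)=+1; sign (−1)^0·-1^2·+1^2 = +1.
(a,b)_43: α=1, u≡1; β=1, v≡16 (mod 43); (1|43)=+1, (16|43)=+1; sign (−1)^1·+1^1·+1^1 = -1.
(a,b)_19: α=1, u≡4; β=0, v≡8 (mod 19); (4|19)=+1, (8|19)=-1; sign (−1)^0·+1^0·-1^1 = -1.
(a,b)_∞: sgn(1299169689026)=+, sgn(132182)=+, so +1.
(a,b)_37: α=1, u≡2; β=0, v≡13 (mod 37); (2|37)=-1, (13|37)=-1; sign (−1)^0·-1^0·-1^1 = -1.
(a,b)_11: α=3, u≡8; β=0, v≡2 (mod 11); (8|11)=-1, (2|11)=-1; sign (−1)^0·-1^0·-1^3 = -1.
(a,b)_31: α=1, u≡29; β=0, v≡26 (mod 31); (29|31)=-1, (26|31)=-1; sign (−1)^0·-1^0·-1^1 = -1.
(a,b)_2: α=-3, β=-1; u≡1, v≡3 (mod 8); ε(u)ε(v)=0·1, αω(v)=-3·1, βω(u)=-1·0; sum ≡ 1  ⇒  -1.
(a,b)_41: α=1, u≡23; β=0, v≡32 (mod 41); (23|41)=+1, (32|41)=+1; sign (−1)^0·+1^0·+1^1 = +1.
|Ram(1299169689026, 132182)| = 8, even; anisotropic at {2, 11, 19, 29, 31, 37, 43, 53}.

[2, 11, 19, 29, 31, 37, 43, 53]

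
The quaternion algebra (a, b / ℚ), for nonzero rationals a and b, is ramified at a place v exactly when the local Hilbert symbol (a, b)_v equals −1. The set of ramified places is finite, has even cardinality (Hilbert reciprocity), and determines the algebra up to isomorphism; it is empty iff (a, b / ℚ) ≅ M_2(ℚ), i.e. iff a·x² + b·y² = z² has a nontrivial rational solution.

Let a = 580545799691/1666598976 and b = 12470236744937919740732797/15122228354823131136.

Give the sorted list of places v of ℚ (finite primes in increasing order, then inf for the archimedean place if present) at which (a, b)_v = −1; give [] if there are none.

[13, 17, 19, 29]

Mod squares: a ≡ 4992611, b ≡ 37. Check v ∈ {∞, 2, 3, 7, 11, 13, 17, 19, 29, 31, 37, 41}.
v=17: a=17^1·(≡13), b=17^2·(≡5) mod 17; (13|17)=+1, (5|17)=-1; (−1)^{1·2·8}·(+1)^2·(-1)^1 = -1.
v=19: a=19^1·(≡12), b=19^2·(≡10) mod 19; (12|19)=-1, (10|19)=-1; (−1)^{1·2·9}·(-1)^2·(-1)^1 = -1.
v=41: a=41^1·(≡10), b=41^2·(≡1) mod 41; (10|41)=+1, (1|41)=+1; (−1)^{1·2·20}·(+1)^2·(+1)^1 = +1.
v=11: a=11^2·(≡6), b=11^4·(≡4) mod 11; (6|11)=-1, (4|11)=+1; (−1)^{2·4·5}·(-1)^4·(+1)^2 = +1.
v=31: a=31^2·(≡21), b=31^4·(≡21) mod 31; (21|31)=-1, (21|31)=-1; (−1)^{2·4·15}·(-1)^4·(-1)^2 = +1.
v=37: a=37^0·(≡10), b=37^1·(≡1) mod 37; (10|37)=+1, (1|37)=+1; (−1)^{0·1·18}·(+1)^1·(+1)^0 = +1.
v=∞: 4992611 > 0 and 37 > 0  ⇒  (a,b)_∞ = +1.
v=2: v_2(a)=-6, v_2(b)=-12; units ≡ 3, 5 (mod 8); ε·ε+αω+βω = 1·0+-6·1+-12·1 ≡ 0  ⇒  (a,b)_2 = +1.
v=3: a=3^-12·(≡2), b=3^-22·(≡1) mod 3; (2|3)=-1, (1|3)=+1; (−1)^{-12·-22·1}·(-1)^-22·(+1)^-12 = +1.
v=13: a=13^1·(≡3), b=13^2·(≡2) mod 13; (3|13)=+1, (2|13)=-1; (−1)^{1·2·6}·(+1)^2·(-1)^1 = -1.
v=29: a=29^1·(≡21), b=29^2·(≡10) mod 29; (21|29)=-1, (10|29)=-1; (−1)^{1·2·14}·(-1)^2·(-1)^1 = -1.
v=7: a=7^-2·(≡4), b=7^-6·(≡1) mod 7; (4|7)=+1, (1|7)=+1; (−1)^{-2·-6·3}·(+1)^-6·(+1)^-2 = +1.
|Ram(4992611, 37)| = 4, even; anisotropic at {13, 17, 19, 29}.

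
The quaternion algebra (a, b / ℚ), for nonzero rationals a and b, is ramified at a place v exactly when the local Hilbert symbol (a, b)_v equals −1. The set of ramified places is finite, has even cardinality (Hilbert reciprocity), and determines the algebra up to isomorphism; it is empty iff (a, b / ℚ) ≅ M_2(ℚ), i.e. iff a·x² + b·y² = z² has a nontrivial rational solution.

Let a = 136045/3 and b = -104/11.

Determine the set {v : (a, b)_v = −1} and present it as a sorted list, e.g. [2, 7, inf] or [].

[3, 11]

Mod squares: a ≡ 2415, b ≡ -286. Check v ∈ {∞, 2, 3, 5, 7, 11, 13, 23}.
v=23: a=23^1·(≡9), b=23^0·(≡1) mod 23; (9|23)=+1, (1|23)=+1; (−1)^{1·0·11}·(+1)^0·(+1)^1 = +1.
v=13: a=13^2·(≡4), b=13^1·(≡4) mod 13; (4|13)=+1, (4|13)=+1; (−1)^{2·1·6}·(+1)^1·(+1)^2 = +1.
v=2: v_2(a)=0, v_2(b)=3; units ≡ 7, 1 (mod 8); ε·ε+αω+βω = 1·0+0·0+3·0 ≡ 0  ⇒  (a,b)_2 = +1.
v=11: a=11^0·(≡10), b=11^-1·(≡6) mod 11; (10|11)=-1, (6|11)=-1; (−1)^{0·-1·5}·(-1)^-1·(-1)^0 = -1.
v=7: a=7^1·(≡1), b=7^0·(≡2) mod 7; (1|7)=+1, (2|7)=+1; (−1)^{1·0·3}·(+1)^0·(+1)^1 = +1.
v=∞: 2415 > 0 and -286 < 0  ⇒  (a,b)_∞ = +1.
v=5: a=5^1·(≡3), b=5^0·(≡1) mod 5; (3|5)=-1, (1|5)=+1; (−1)^{1·0·2}·(-1)^0·(+1)^1 = +1.
v=3: a=3^-1·(≡1), b=3^0·(≡2) mod 3; (1|3)=+1, (2|3)=-1; (−1)^{-1·0·1}·(+1)^0·(-1)^-1 = -1.
(2415, -286 / ℚ) ramifies at {3, 11}: a division algebra.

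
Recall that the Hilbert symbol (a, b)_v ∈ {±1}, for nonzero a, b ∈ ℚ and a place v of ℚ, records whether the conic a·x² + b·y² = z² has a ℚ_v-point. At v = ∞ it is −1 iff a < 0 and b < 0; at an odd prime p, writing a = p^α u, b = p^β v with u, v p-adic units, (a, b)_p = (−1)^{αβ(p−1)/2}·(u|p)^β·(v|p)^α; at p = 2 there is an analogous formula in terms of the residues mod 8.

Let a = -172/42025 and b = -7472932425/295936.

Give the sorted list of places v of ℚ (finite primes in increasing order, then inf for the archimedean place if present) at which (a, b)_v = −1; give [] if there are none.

[29, inf]

Mod squares: a ≡ -43, b ≡ -1537. Check v ∈ {∞, 2, 3, 5, 7, 17, 29, 41, 43, 53}.
v=17: a=17^0·(≡15), b=17^-2·(≡3) mod 17; (15|17)=+1, (3|17)=-1; (−1)^{0·-2·8}·(+1)^-2·(-1)^0 = +1.
v=29: a=29^0·(≡15), b=29^1·(≡22) mod 29; (15|29)=-1, (22|29)=+1; (−1)^{0·1·14}·(-1)^1·(+1)^0 = -1.
v=2: v_2(a)=2, v_2(b)=-10; units ≡ 5, 7 (mod 8); ε·ε+αω+βω = 0·1+2·0+-10·1 ≡ 0  ⇒  (a,b)_2 = +1.
v=∞: -43 < 0 and -1537 < 0  ⇒  (a,b)_∞ = -1.
v=7: a=7^0·(≡6), b=7^4·(≡5) mod 7; (6|7)=-1, (5|7)=-1; (−1)^{0·4·3}·(-1)^4·(-1)^0 = +1.
v=5: a=5^-2·(≡3), b=5^2·(≡3) mod 5; (3|5)=-1, (3|5)=-1; (−1)^{-2·2·2}·(-1)^2·(-1)^-2 = +1.
v=53: a=53^0·(≡43), b=53^1·(≡1) mod 53; (43|53)=+1, (1|53)=+1; (−1)^{0·1·26}·(+1)^1·(+1)^0 = +1.
v=3: a=3^0·(≡2), b=3^4·(≡2) mod 3; (2|3)=-1, (2|3)=-1; (−1)^{0·4·1}·(-1)^4·(-1)^0 = +1.
v=41: a=41^-2·(≡21), b=41^0·(≡31) mod 41; (21|41)=+1, (31|41)=+1; (−1)^{-2·0·20}·(+1)^0·(+1)^-2 = +1.
v=43: a=43^1·(≡12), b=43^0·(≡38) mod 43; (12|43)=-1, (38|43)=+1; (−1)^{1·0·21}·(-1)^0·(+1)^1 = +1.
(-43, -1537 / ℚ) ramifies at {29, ∞}: a division algebra.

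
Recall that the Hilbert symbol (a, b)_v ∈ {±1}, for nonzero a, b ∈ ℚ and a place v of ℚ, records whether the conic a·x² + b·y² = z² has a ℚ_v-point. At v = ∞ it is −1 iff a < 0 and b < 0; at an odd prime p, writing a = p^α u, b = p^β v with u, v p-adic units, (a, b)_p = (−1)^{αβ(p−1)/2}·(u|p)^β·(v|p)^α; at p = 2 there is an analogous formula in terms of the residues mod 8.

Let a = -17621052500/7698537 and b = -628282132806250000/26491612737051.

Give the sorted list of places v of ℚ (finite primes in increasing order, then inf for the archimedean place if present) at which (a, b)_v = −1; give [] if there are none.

[29, inf]

Mod squares: a ≡ -957, b ≡ -11. Check v ∈ {∞, 2, 3, 5, 7, 11, 13, 17, 23, 29}.
v=13: a=13^0·(≡7), b=13^2·(≡7) mod 13; (7|13)=-1, (7|13)=-1; (−1)^{0·2·6}·(-1)^2·(-1)^0 = +1.
v=29: a=29^3·(≡28), b=29^6·(≡12) mod 29; (28|29)=+1, (12|29)=-1; (−1)^{3·6·14}·(+1)^6·(-1)^3 = -1.
v=11: a=11^-1·(≡5), b=11^-1·(≡10) mod 11; (5|11)=+1, (10|11)=-1; (−1)^{-1·-1·5}·(+1)^-1·(-1)^-1 = +1.
v=5: a=5^4·(≡3), b=5^8·(≡1) mod 5; (3|5)=-1, (1|5)=+1; (−1)^{4·8·2}·(-1)^8·(+1)^4 = +1.
v=23: a=23^-2·(≡13), b=23^-2·(≡2) mod 23; (13|23)=+1, (2|23)=+1; (−1)^{-2·-2·11}·(+1)^-2·(+1)^-2 = +1.
v=2: v_2(a)=2, v_2(b)=4; units ≡ 3, 5 (mod 8); ε·ε+αω+βω = 1·0+2·1+4·1 ≡ 0  ⇒  (a,b)_2 = +1.
v=7: a=7^-2·(≡1), b=7^-4·(≡6) mod 7; (1|7)=+1, (6|7)=-1; (−1)^{-2·-4·3}·(+1)^-4·(-1)^-2 = +1.
v=17: a=17^2·(≡3), b=17^-2·(≡5) mod 17; (3|17)=-1, (5|17)=-1; (−1)^{2·-2·8}·(-1)^-2·(-1)^2 = +1.
v=3: a=3^-3·(≡2), b=3^-8·(≡1) mod 3; (2|3)=-1, (1|3)=+1; (−1)^{-3·-8·1}·(-1)^-8·(+1)^-3 = +1.
v=∞: -957 < 0 and -11 < 0  ⇒  (a,b)_∞ = -1.
Ram(-957, -11) = {29, ∞}; no ℚ_29-point on the conic.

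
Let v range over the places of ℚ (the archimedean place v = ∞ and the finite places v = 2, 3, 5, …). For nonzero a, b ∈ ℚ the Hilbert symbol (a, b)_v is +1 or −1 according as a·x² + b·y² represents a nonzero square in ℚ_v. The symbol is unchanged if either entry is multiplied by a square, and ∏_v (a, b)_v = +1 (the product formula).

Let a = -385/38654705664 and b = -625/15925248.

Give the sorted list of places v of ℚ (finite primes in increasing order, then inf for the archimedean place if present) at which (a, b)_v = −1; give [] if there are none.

(a, b) ≡ (-385, -3) mod (ℚ^×)²; places V = {2, 3, 5, 7, 11, ∞}.
(a,b)_5: α=1, u≡2; β=4, v≡3 (mod 5); (2|5)=-1, (3|5)=-1; sign (−1)^0·-1^4·-1^1 = -1.
(a,b)_11: α=1, u≡3; β=0, v≡10 (mod 11); (3|11)=+1, (10|11)=-1; sign (−1)^0·+1^0·-1^1 = -1.
(a,b)_∞: sgn(-385)=−, sgn(-3)=−, so -1.
(a,b)_7: α=1, u≡1; β=0, v≡4 (mod 7); (1|7)=+1, (4|7)=+1; sign (−1)^0·+1^0·+1^1 = +1.
(a,b)_3: α=-2, u≡2; β=-5, v≡2 (mod 3); (2|3)=-1, (2|3)=-1; sign (−1)^0·-1^-5·-1^-2 = -1.
(a,b)_2: α=-32, β=-16; u≡7, v≡5 (mod 8); ε(u)ε(v)=1·0, αω(v)=-32·1, βω(u)=-16·0; sum ≡ 0  ⇒  +1.
Ram(-385, -3) = {3, 5, 11, ∞}; no ℚ_3-point on the conic.

[3, 5, 11, inf]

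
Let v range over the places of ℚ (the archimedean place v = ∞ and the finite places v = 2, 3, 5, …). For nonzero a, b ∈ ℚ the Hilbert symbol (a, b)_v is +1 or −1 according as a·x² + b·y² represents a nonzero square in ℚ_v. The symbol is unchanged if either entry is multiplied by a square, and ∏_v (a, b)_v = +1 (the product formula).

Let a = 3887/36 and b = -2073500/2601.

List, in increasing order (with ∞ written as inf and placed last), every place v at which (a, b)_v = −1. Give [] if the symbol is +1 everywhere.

Mod squares: a ≡ 23, b ≡ -20735. Check v ∈ {∞, 2, 3, 5, 11, 13, 17, 23, 29}.
v=17: a=17^0·(≡14), b=17^-2·(≡14) mod 17; (14|17)=-1, (14|17)=-1; (−1)^{0·-2·8}·(-1)^-2·(-1)^0 = +1.
v=23: a=23^1·(≡13), b=23^0·(≡21) mod 23; (13|23)=+1, (21|23)=-1; (−1)^{1·0·11}·(+1)^0·(-1)^1 = -1.
v=29: a=29^0·(≡25), b=29^1·(≡21) mod 29; (25|29)=+1, (21|29)=-1; (−1)^{0·1·14}·(+1)^1·(-1)^0 = +1.
v=2: v_2(a)=-2, v_2(b)=2; units ≡ 7, 1 (mod 8); ε·ε+αω+βω = 1·0+-2·0+2·0 ≡ 0  ⇒  (a,b)_2 = +1.
v=5: a=5^0·(≡2), b=5^3·(≡2) mod 5; (2|5)=-1, (2|5)=-1; (−1)^{0·3·2}·(-1)^3·(-1)^0 = -1.
v=∞: 23 > 0 and -20735 < 0  ⇒  (a,b)_∞ = +1.
v=13: a=13^2·(≡1), b=13^1·(≡10) mod 13; (1|13)=+1, (10|13)=+1; (−1)^{2·1·6}·(+1)^1·(+1)^2 = +1.
v=11: a=11^0·(≡5), b=11^1·(≡8) mod 11; (5|11)=+1, (8|11)=-1; (−1)^{0·1·5}·(+1)^1·(-1)^0 = +1.
v=3: a=3^-2·(≡2), b=3^-2·(≡1) mod 3; (2|3)=-1, (1|3)=+1; (−1)^{-2·-2·1}·(-1)^-2·(+1)^-2 = +1.
(23, -20735 / ℚ) ramifies at {5, 23}: a division algebra.

[5, 23]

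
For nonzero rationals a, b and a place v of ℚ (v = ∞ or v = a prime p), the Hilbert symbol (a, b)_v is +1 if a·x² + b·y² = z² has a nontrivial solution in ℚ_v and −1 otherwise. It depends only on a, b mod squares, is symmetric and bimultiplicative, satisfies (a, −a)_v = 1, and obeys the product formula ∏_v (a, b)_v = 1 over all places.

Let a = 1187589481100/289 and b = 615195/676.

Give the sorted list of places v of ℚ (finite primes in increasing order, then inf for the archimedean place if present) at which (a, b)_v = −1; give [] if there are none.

Mod squares: a ≡ 102131, b ≡ 155. Check v ∈ {∞, 2, 3, 5, 7, 11, 13, 17, 31, 41, 47, 53}.
v=11: a=11^2·(≡2), b=11^0·(≡4) mod 11; (2|11)=-1, (4|11)=+1; (−1)^{2·0·5}·(-1)^0·(+1)^2 = +1.
v=7: a=7^0·(≡4), b=7^2·(≡1) mod 7; (4|7)=+1, (1|7)=+1; (−1)^{0·2·3}·(+1)^2·(+1)^0 = +1.
v=∞: 102131 > 0 and 155 > 0  ⇒  (a,b)_∞ = +1.
v=47: a=47^1·(≡35), b=47^0·(≡32) mod 47; (35|47)=-1, (32|47)=+1; (−1)^{1·0·23}·(-1)^0·(+1)^1 = +1.
v=41: a=41^1·(≡1), b=41^0·(≡20) mod 41; (1|41)=+1, (20|41)=+1; (−1)^{1·0·20}·(+1)^0·(+1)^1 = +1.
v=2: v_2(a)=2, v_2(b)=-2; units ≡ 3, 3 (mod 8); ε·ε+αω+βω = 1·1+2·1+-2·1 ≡ 1  ⇒  (a,b)_2 = -1.
v=31: a=31^2·(≡17), b=31^1·(≡25) mod 31; (17|31)=-1, (25|31)=+1; (−1)^{2·1·15}·(-1)^1·(+1)^2 = -1.
v=3: a=3^0·(≡2), b=3^4·(≡2) mod 3; (2|3)=-1, (2|3)=-1; (−1)^{0·4·1}·(-1)^4·(-1)^0 = +1.
v=5: a=5^2·(≡1), b=5^1·(≡4) mod 5; (1|5)=+1, (4|5)=+1; (−1)^{2·1·2}·(+1)^1·(+1)^2 = +1.
v=17: a=17^-2·(≡10), b=17^0·(≡13) mod 17; (10|17)=-1, (13|17)=+1; (−1)^{-2·0·8}·(-1)^0·(+1)^-2 = +1.
v=53: a=53^1·(≡18), b=53^0·(≡43) mod 53; (18|53)=-1, (43|53)=+1; (−1)^{1·0·26}·(-1)^0·(+1)^1 = +1.
v=13: a=13^0·(≡3), b=13^-2·(≡12) mod 13; (3|13)=+1, (12|13)=+1; (−1)^{0·-2·6}·(+1)^-2·(+1)^0 = +1.
|Ram(102131, 155)| = 2, even; anisotropic at {2, 31}.

[2, 31]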